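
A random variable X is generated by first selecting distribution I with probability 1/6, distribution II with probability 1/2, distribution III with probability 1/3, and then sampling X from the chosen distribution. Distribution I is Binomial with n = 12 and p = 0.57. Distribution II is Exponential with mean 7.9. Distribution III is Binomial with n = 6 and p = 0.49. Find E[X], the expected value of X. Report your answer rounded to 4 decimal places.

6.0700

Component means — I: 6.84; II: 7.9; III: 2.94.
E[X] = 0.166667·6.84 + 0.5·7.9 + 0.333333·2.94 = 6.07.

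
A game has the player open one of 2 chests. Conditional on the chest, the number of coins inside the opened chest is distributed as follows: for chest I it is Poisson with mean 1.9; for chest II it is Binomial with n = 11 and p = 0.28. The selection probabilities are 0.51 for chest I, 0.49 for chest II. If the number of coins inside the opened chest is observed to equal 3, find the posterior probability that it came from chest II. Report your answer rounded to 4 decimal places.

Likelihoods P(X=3 | ·): I: 0.170982; II: 0.261588.
Posterior ∝ prior × likelihood. Numerator for II: 0.49·0.261588 = 0.128178.
Normalizing constant: 0.51·0.170982 + 0.49·0.261588 = 0.215379.
P(II | observation) = 0.128178 / 0.215379 = 0.595129.

0.5951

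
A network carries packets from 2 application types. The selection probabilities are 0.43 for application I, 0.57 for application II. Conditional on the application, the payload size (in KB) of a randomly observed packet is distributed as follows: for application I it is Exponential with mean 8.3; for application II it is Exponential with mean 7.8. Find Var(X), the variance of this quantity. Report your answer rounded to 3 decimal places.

Per component, I: μ=8.3, E[X²]=137.78; II: μ=7.8, E[X²]=121.68.
E[X] = 0.43·8.3 + 0.57·7.8 = 8.015.
E[X²] = 0.43·137.78 + 0.57·121.68 = 128.603.
Var(X) = E[X²] − (E[X])² = 128.603 − 64.2402 = 64.3628.

64.363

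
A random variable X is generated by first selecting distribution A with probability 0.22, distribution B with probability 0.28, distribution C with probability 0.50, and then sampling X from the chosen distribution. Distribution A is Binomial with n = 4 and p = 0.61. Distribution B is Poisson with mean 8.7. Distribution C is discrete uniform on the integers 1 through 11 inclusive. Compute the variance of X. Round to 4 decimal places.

Per component, A: μ=2.44, E[X²]=6.9052; B: μ=8.7, E[X²]=84.39; C: μ=6, E[X²]=46.
E[X] = 0.22·2.44 + 0.28·8.7 + 0.5·6 = 5.9728.
E[X²] = 0.22·6.9052 + 0.28·84.39 + 0.5·46 = 48.1483.
Var(X) = E[X²] − (E[X])² = 48.1483 − 35.6743 = 12.474.

12.4740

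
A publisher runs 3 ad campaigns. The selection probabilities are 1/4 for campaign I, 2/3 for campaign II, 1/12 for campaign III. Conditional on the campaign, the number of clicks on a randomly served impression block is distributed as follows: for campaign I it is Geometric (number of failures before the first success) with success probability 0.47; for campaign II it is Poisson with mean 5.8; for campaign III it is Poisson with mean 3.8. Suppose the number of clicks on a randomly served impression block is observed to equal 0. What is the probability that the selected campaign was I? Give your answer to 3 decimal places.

Likelihoods P(X=0 | ·): I: 0.47; II: 0.00302755; III: 0.0223708.
Posterior ∝ prior × likelihood. Numerator for I: 0.25·0.47 = 0.1175.
Normalizing constant: 0.25·0.47 + 0.666667·0.00302755 + 0.0833333·0.0223708 = 0.121383.
P(I | observation) = 0.1175 / 0.121383 = 0.968014.

0.968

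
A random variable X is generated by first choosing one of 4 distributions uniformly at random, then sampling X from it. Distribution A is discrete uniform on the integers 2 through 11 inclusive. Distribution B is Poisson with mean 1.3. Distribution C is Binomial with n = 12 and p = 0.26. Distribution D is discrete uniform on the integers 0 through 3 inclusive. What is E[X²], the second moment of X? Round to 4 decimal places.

For each component E[X²] = Var + (mean)², giving A: 50.5; B: 2.99; C: 12.0432; D: 3.5.
Overall E[X²] = 0.25·50.5 + 0.25·2.99 + 0.25·12.0432 + 0.25·3.5 = 17.2583.

17.2583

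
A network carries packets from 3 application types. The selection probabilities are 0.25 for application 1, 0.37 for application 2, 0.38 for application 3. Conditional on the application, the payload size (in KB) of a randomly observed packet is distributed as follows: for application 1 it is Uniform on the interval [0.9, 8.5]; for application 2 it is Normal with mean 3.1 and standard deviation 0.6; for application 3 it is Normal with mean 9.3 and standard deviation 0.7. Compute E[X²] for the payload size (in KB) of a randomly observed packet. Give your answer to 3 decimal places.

43.467

For each component E[X²] = Var + (mean)², giving 1: 26.9033; 2: 9.97; 3: 86.98.
Overall E[X²] = 0.25·26.9033 + 0.37·9.97 + 0.38·86.98 = 43.4671.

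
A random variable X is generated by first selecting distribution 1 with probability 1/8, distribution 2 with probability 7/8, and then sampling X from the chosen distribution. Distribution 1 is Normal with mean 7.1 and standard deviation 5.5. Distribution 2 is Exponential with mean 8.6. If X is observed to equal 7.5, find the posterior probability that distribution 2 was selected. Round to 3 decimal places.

0.825

Likelihoods f(7.5 | ·): 1: 0.0723434; 2: 0.0486134.
Posterior ∝ prior × likelihood. Numerator for 2: 0.875·0.0486134 = 0.0425368.
Normalizing constant: 0.125·0.0723434 + 0.875·0.0486134 = 0.0515797.
P(2 | observation) = 0.0425368 / 0.0515797 = 0.824681.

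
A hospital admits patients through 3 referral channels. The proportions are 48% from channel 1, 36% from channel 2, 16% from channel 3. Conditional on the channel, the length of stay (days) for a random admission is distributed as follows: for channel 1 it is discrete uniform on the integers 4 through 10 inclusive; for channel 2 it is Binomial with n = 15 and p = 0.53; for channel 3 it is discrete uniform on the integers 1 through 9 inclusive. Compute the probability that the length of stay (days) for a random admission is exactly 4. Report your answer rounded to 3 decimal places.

Conditional on each channel, P(X = 4): 1: 0.142857; 2: 0.0266264; 3: 0.111111.
By total probability, P(X = 4) = 0.48·0.142857 + 0.36·0.0266264 + 0.16·0.111111 = 0.0959347.

0.096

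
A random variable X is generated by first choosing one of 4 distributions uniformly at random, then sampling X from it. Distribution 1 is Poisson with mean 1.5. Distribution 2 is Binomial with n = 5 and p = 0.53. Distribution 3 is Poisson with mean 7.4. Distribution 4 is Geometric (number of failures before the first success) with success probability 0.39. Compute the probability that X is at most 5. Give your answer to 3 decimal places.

Conditional on each component, P(X ≤ 5): 1: 0.995544; 2: 1; 3: 0.252557; 4: 0.94848.
By total probability, P(X ≤ 5) = 0.25·0.995544 + 0.25·1 + 0.25·0.252557 + 0.25·0.94848 = 0.799145.

0.799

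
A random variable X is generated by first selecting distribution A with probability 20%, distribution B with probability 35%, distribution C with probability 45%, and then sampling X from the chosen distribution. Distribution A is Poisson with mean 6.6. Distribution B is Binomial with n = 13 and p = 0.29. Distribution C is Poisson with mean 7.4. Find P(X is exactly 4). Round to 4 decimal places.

Conditional on each component, P(X = 4): A: 0.107553; B: 0.231859; C: 0.0763724.
By total probability, P(X = 4) = 0.2·0.107553 + 0.35·0.231859 + 0.45·0.0763724 = 0.137029.

0.1370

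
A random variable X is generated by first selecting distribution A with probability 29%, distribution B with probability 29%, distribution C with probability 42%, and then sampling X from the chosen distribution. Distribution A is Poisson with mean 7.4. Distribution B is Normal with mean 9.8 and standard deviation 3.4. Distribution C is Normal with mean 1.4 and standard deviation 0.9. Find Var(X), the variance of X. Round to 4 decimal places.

Per component, A: μ=7.4, E[X²]=62.16; B: μ=9.8, E[X²]=107.6; C: μ=1.4, E[X²]=2.77.
E[X] = 0.29·7.4 + 0.29·9.8 + 0.42·1.4 = 5.576.
E[X²] = 0.29·62.16 + 0.29·107.6 + 0.42·2.77 = 50.3938.
Var(X) = E[X²] − (E[X])² = 50.3938 − 31.0918 = 19.302.

19.3020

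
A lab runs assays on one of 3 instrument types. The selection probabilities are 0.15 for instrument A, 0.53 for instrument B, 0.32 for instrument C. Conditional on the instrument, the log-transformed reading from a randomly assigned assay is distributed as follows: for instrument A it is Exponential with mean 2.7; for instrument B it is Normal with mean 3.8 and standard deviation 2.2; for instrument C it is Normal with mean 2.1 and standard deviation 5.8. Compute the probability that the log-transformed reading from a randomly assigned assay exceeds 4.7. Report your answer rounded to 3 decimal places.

0.312

Conditional on each instrument, P(X > 4.7): A: 0.17539; B: 0.341236; C: 0.326977.
By total probability, P(X > 4.7) = 0.15·0.17539 + 0.53·0.341236 + 0.32·0.326977 = 0.311797.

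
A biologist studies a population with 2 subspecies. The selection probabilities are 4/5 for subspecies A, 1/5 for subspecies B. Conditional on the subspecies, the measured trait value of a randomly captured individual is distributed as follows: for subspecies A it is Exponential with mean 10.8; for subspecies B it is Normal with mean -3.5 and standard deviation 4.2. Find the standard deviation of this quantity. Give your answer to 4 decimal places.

11.3824

Per component, A: μ=10.8, E[X²]=233.28; B: μ=-3.5, E[X²]=29.89.
E[X] = 0.8·10.8 + 0.2·-3.5 = 7.94.
E[X²] = 0.8·233.28 + 0.2·29.89 = 192.602.
Var(X) = E[X²] − (E[X])² = 192.602 − 63.0436 = 129.558.
SD(X) = √129.558 = 11.3824.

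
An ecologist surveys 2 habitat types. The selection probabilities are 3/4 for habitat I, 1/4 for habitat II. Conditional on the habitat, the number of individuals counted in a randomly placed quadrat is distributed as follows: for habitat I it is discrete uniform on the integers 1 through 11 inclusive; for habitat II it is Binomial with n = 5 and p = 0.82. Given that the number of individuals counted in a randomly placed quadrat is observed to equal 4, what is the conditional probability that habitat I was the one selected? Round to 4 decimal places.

Likelihoods P(X=4 | ·): I: 0.0909091; II: 0.40691.
Posterior ∝ prior × likelihood. Numerator for I: 0.75·0.0909091 = 0.0681818.
Normalizing constant: 0.75·0.0909091 + 0.25·0.40691 = 0.169909.
P(I | observation) = 0.0681818 / 0.169909 = 0.401284.

0.4013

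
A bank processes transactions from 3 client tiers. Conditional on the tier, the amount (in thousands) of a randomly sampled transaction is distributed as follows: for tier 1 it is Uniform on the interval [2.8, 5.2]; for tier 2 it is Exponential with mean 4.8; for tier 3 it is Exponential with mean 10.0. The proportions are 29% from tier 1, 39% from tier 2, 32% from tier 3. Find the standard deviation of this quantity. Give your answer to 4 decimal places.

6.9219

Per component, 1: μ=4, E[X²]=16.48; 2: μ=4.8, E[X²]=46.08; 3: μ=10, E[X²]=200.
E[X] = 0.29·4 + 0.39·4.8 + 0.32·10 = 6.232.
E[X²] = 0.29·16.48 + 0.39·46.08 + 0.32·200 = 86.7504.
Var(X) = E[X²] − (E[X])² = 86.7504 − 38.8378 = 47.9126.
SD(X) = √47.9126 = 6.92189.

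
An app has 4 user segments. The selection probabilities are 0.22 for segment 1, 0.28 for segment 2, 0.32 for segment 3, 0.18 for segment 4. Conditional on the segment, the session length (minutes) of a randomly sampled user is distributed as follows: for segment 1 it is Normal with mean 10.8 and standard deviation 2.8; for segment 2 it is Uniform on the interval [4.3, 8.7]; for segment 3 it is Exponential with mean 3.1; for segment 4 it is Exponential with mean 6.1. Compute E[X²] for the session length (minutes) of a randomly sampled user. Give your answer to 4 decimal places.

59.2133

For each component E[X²] = Var + (mean)², giving 1: 124.48; 2: 43.8633; 3: 19.22; 4: 74.42.
Overall E[X²] = 0.22·124.48 + 0.28·43.8633 + 0.32·19.22 + 0.18·74.42 = 59.2133.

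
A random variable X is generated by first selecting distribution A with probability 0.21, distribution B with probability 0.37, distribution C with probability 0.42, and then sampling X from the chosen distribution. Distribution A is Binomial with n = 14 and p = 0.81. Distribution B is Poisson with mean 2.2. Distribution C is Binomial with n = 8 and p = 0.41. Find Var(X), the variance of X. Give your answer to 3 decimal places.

14.481

Per component, A: μ=11.34, E[X²]=130.75; B: μ=2.2, E[X²]=7.04; C: μ=3.28, E[X²]=12.6936.
E[X] = 0.21·11.34 + 0.37·2.2 + 0.42·3.28 = 4.573.
E[X²] = 0.21·130.75 + 0.37·7.04 + 0.42·12.6936 = 35.3937.
Var(X) = E[X²] − (E[X])² = 35.3937 − 20.9123 = 14.4813.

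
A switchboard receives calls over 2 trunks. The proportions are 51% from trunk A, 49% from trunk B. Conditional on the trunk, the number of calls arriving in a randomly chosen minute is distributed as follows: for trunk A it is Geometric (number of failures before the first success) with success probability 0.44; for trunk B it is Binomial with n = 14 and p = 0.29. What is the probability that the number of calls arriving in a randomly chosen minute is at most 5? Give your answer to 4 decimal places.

Conditional on each trunk, P(X ≤ 5): A: 0.969159; B: 0.805077.
By total probability, P(X ≤ 5) = 0.51·0.969159 + 0.49·0.805077 = 0.888759.

0.8888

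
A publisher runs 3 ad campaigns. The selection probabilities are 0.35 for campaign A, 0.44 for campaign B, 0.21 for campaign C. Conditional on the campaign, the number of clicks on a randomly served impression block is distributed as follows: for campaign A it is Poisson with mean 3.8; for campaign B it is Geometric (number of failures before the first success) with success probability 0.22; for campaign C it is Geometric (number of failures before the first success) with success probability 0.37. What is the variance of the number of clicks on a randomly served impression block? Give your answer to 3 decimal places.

Per component, A: μ=3.8, E[X²]=18.24; B: μ=3.54545, E[X²]=28.686; C: μ=1.7027, E[X²]=7.5011.
E[X] = 0.35·3.8 + 0.44·3.54545 + 0.21·1.7027 = 3.24757.
E[X²] = 0.35·18.24 + 0.44·28.686 + 0.21·7.5011 = 20.581.
Var(X) = E[X²] − (E[X])² = 20.581 − 10.5467 = 10.0344.

10.034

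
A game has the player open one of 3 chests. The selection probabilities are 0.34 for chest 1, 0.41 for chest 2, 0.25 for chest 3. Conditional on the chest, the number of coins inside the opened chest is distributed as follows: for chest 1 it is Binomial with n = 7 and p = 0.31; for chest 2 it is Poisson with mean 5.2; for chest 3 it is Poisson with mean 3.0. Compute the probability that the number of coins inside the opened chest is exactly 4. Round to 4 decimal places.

0.1470

Conditional on each chest, P(X = 4): 1: 0.106185; 2: 0.168063; 3: 0.168031.
By total probability, P(X = 4) = 0.34·0.106185 + 0.41·0.168063 + 0.25·0.168031 = 0.147016.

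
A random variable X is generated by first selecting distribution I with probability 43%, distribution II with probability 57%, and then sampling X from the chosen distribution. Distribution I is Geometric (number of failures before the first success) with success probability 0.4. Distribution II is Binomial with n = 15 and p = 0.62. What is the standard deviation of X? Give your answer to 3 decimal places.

4.306

Per component, I: μ=1.5, E[X²]=6; II: μ=9.3, E[X²]=90.024.
E[X] = 0.43·1.5 + 0.57·9.3 = 5.946.
E[X²] = 0.43·6 + 0.57·90.024 = 53.8937.
Var(X) = E[X²] − (E[X])² = 53.8937 − 35.3549 = 18.5388.
SD(X) = √18.5388 = 4.30567.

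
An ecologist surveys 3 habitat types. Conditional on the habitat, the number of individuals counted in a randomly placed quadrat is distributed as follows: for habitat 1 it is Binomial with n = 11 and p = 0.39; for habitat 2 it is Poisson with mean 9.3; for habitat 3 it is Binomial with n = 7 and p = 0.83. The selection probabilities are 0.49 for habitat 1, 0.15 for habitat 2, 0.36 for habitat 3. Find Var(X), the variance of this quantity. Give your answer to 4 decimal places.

5.9430

Per component, 1: μ=4.29, E[X²]=21.021; 2: μ=9.3, E[X²]=95.79; 3: μ=5.81, E[X²]=34.7438.
E[X] = 0.49·4.29 + 0.15·9.3 + 0.36·5.81 = 5.5887.
E[X²] = 0.49·21.021 + 0.15·95.79 + 0.36·34.7438 = 37.1766.
Var(X) = E[X²] − (E[X])² = 37.1766 − 31.2336 = 5.94299.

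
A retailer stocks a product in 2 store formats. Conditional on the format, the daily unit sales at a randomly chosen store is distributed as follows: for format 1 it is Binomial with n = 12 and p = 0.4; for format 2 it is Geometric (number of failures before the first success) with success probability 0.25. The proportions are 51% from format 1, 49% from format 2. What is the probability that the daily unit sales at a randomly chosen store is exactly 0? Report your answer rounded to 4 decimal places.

Conditional on each format, P(X = 0): 1: 0.00217678; 2: 0.25.
By total probability, P(X = 0) = 0.51·0.00217678 + 0.49·0.25 = 0.12361.

0.1236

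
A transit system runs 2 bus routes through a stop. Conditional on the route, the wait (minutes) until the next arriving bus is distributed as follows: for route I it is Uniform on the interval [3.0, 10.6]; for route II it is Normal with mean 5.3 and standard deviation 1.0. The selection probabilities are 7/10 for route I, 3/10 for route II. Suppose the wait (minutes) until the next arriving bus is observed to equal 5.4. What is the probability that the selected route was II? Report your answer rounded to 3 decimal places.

Likelihoods f(5.4 | ·): I: 0.131579; II: 0.396953.
Posterior ∝ prior × likelihood. Numerator for II: 0.3·0.396953 = 0.119086.
Normalizing constant: 0.7·0.131579 + 0.3·0.396953 = 0.211191.
P(II | observation) = 0.119086 / 0.211191 = 0.563877.

0.564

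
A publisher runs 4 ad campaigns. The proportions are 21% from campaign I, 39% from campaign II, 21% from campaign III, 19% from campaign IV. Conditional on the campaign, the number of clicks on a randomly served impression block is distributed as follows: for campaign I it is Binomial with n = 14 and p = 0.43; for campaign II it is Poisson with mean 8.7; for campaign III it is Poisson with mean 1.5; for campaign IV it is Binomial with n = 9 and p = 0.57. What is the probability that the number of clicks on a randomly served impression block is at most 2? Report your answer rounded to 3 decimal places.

0.185

Conditional on each campaign, P(X ≤ 2): I: 0.0242097; II: 0.00792032; III: 0.808847; IV: 0.0382916.
By total probability, P(X ≤ 2) = 0.21·0.0242097 + 0.39·0.00792032 + 0.21·0.808847 + 0.19·0.0382916 = 0.185306.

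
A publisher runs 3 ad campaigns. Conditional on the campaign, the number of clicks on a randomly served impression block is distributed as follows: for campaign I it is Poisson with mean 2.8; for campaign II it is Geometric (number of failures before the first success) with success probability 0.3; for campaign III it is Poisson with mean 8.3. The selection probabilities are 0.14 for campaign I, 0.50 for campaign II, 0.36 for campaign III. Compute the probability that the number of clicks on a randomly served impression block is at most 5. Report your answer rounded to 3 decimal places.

0.632

Conditional on each campaign, P(X ≤ 5): I: 0.93489; II: 0.882351; III: 0.165273.
By total probability, P(X ≤ 5) = 0.14·0.93489 + 0.5·0.882351 + 0.36·0.165273 = 0.631558.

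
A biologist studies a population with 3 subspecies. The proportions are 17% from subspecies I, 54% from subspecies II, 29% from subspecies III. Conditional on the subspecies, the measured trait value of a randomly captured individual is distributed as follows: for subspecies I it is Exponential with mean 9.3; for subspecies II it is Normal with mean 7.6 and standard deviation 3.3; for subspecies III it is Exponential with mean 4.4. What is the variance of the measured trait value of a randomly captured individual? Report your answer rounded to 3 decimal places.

29.251

Per component, I: μ=9.3, E[X²]=172.98; II: μ=7.6, E[X²]=68.65; III: μ=4.4, E[X²]=38.72.
E[X] = 0.17·9.3 + 0.54·7.6 + 0.29·4.4 = 6.961.
E[X²] = 0.17·172.98 + 0.54·68.65 + 0.29·38.72 = 77.7064.
Var(X) = E[X²] − (E[X])² = 77.7064 − 48.4555 = 29.2509.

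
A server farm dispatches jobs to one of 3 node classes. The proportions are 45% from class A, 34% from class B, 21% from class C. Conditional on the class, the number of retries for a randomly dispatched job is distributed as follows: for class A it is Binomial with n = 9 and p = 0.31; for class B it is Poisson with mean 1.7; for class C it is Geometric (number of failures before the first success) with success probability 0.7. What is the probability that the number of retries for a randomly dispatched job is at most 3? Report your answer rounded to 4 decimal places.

Conditional on each class, P(X ≤ 3): A: 0.706475; B: 0.906811; C: 0.9919.
By total probability, P(X ≤ 3) = 0.45·0.706475 + 0.34·0.906811 + 0.21·0.9919 = 0.834528.

0.8345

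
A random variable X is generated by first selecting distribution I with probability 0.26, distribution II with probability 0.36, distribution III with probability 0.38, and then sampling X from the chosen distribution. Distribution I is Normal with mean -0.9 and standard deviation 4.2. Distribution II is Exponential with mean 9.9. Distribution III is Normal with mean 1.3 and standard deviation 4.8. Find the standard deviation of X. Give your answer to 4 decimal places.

8.3749

Per component, I: μ=-0.9, E[X²]=18.45; II: μ=9.9, E[X²]=196.02; III: μ=1.3, E[X²]=24.73.
E[X] = 0.26·-0.9 + 0.36·9.9 + 0.38·1.3 = 3.824.
E[X²] = 0.26·18.45 + 0.36·196.02 + 0.38·24.73 = 84.7616.
Var(X) = E[X²] − (E[X])² = 84.7616 − 14.623 = 70.1386.
SD(X) = √70.1386 = 8.37488.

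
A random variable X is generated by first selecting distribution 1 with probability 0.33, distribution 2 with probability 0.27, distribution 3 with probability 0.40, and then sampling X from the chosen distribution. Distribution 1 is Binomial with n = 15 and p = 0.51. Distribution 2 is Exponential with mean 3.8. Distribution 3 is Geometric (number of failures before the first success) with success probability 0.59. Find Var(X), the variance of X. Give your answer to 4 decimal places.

Per component, 1: μ=7.65, E[X²]=62.271; 2: μ=3.8, E[X²]=28.88; 3: μ=0.694915, E[X²]=1.66073.
E[X] = 0.33·7.65 + 0.27·3.8 + 0.4·0.694915 = 3.82847.
E[X²] = 0.33·62.271 + 0.27·28.88 + 0.4·1.66073 = 29.0113.
Var(X) = E[X²] − (E[X])² = 29.0113 − 14.6572 = 14.3542.

14.3542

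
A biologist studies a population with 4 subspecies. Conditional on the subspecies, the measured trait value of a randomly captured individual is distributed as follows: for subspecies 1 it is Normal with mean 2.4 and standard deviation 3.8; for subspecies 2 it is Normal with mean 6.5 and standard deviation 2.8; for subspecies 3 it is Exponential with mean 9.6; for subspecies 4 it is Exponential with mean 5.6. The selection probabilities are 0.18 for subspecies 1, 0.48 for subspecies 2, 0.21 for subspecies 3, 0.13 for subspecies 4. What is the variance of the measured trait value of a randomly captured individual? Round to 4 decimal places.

Per component, 1: μ=2.4, E[X²]=20.2; 2: μ=6.5, E[X²]=50.09; 3: μ=9.6, E[X²]=184.32; 4: μ=5.6, E[X²]=62.72.
E[X] = 0.18·2.4 + 0.48·6.5 + 0.21·9.6 + 0.13·5.6 = 6.296.
E[X²] = 0.18·20.2 + 0.48·50.09 + 0.21·184.32 + 0.13·62.72 = 74.54.
Var(X) = E[X²] − (E[X])² = 74.54 − 39.6396 = 34.9004.

34.9004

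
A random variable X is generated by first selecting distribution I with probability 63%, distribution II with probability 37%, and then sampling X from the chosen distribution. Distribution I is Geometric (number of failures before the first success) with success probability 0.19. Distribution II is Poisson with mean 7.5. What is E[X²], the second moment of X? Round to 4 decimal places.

For each component E[X²] = Var + (mean)², giving I: 40.6122; II: 63.75.
Overall E[X²] = 0.63·40.6122 + 0.37·63.75 = 49.1732.

49.1732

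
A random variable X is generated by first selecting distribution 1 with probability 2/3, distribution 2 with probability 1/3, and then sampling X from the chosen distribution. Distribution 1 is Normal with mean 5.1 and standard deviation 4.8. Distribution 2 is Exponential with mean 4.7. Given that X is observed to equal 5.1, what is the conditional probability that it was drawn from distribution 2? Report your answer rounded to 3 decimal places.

Likelihoods f(5.1 | ·): 1: 0.083113; 2: 0.0718863.
Posterior ∝ prior × likelihood. Numerator for 2: 0.333333·0.0718863 = 0.0239621.
Normalizing constant: 0.666667·0.083113 + 0.333333·0.0718863 = 0.0793708.
P(2 | observation) = 0.0239621 / 0.0793708 = 0.301901.

0.302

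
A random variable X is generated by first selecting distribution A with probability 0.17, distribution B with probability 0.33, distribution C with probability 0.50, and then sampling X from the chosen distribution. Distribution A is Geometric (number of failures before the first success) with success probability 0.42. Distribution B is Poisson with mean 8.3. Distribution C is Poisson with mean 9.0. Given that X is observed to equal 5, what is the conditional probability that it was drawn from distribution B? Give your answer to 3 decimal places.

Likelihoods P(X=5 | ·): A: 0.027567; B: 0.0815765; C: 0.0607269.
Posterior ∝ prior × likelihood. Numerator for B: 0.33·0.0815765 = 0.0269202.
Normalizing constant: 0.17·0.027567 + 0.33·0.0815765 + 0.5·0.0607269 = 0.0619701.
P(B | observation) = 0.0269202 / 0.0619701 = 0.434407.

0.434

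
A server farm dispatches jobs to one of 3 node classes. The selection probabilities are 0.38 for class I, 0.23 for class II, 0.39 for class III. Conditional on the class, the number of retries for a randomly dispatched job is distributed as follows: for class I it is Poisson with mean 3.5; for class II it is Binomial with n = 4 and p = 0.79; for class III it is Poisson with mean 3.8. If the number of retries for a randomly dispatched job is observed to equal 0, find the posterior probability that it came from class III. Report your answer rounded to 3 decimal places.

0.423

Likelihoods P(X=0 | ·): I: 0.0301974; II: 0.00194481; III: 0.0223708.
Posterior ∝ prior × likelihood. Numerator for III: 0.39·0.0223708 = 0.0087246.
Normalizing constant: 0.38·0.0301974 + 0.23·0.00194481 + 0.39·0.0223708 = 0.0206469.
P(III | observation) = 0.0087246 / 0.0206469 = 0.422562.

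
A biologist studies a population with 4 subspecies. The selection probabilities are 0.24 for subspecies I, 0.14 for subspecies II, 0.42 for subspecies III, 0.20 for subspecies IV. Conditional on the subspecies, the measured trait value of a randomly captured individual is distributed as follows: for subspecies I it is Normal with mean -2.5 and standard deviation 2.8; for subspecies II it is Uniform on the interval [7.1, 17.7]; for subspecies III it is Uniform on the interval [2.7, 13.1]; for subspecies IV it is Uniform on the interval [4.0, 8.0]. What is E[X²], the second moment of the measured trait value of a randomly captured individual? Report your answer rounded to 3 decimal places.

63.683

For each component E[X²] = Var + (mean)², giving I: 14.09; II: 163.123; III: 71.4233; IV: 37.3333.
Overall E[X²] = 0.24·14.09 + 0.14·163.123 + 0.42·71.4233 + 0.2·37.3333 = 63.6833.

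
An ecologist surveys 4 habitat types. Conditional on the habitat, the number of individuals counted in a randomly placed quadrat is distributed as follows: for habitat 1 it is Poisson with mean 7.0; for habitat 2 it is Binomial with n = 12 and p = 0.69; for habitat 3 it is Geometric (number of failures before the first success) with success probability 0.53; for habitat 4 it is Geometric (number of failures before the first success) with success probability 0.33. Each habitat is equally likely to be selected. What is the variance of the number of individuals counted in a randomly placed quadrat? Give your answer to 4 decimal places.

14.2689

Per component, 1: μ=7, E[X²]=56; 2: μ=8.28, E[X²]=71.1252; 3: μ=0.886792, E[X²]=2.45959; 4: μ=2.0303, E[X²]=10.2746.
E[X] = 0.25·7 + 0.25·8.28 + 0.25·0.886792 + 0.25·2.0303 = 4.54927.
E[X²] = 0.25·56 + 0.25·71.1252 + 0.25·2.45959 + 0.25·10.2746 = 34.9648.
Var(X) = E[X²] − (E[X])² = 34.9648 − 20.6959 = 14.2689.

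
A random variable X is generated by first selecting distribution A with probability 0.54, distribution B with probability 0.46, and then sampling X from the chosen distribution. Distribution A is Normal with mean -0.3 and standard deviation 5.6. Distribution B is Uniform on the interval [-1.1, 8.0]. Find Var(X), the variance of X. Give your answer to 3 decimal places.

23.602

Per component, A: μ=-0.3, E[X²]=31.45; B: μ=3.45, E[X²]=18.8033.
E[X] = 0.54·-0.3 + 0.46·3.45 = 1.425.
E[X²] = 0.54·31.45 + 0.46·18.8033 = 25.6325.
Var(X) = E[X²] − (E[X])² = 25.6325 − 2.03063 = 23.6019.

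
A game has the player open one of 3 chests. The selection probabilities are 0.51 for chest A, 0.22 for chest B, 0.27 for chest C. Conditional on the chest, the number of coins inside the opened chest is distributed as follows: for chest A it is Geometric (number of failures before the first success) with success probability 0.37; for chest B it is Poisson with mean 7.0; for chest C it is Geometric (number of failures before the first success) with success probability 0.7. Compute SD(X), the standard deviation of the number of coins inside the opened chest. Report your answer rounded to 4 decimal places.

3.1606

Per component, A: μ=1.7027, E[X²]=7.5011; B: μ=7, E[X²]=56; C: μ=0.428571, E[X²]=0.795918.
E[X] = 0.51·1.7027 + 0.22·7 + 0.27·0.428571 = 2.52409.
E[X²] = 0.51·7.5011 + 0.22·56 + 0.27·0.795918 = 16.3605.
Var(X) = E[X²] − (E[X])² = 16.3605 − 6.37104 = 9.98941.
SD(X) = √9.98941 = 3.1606.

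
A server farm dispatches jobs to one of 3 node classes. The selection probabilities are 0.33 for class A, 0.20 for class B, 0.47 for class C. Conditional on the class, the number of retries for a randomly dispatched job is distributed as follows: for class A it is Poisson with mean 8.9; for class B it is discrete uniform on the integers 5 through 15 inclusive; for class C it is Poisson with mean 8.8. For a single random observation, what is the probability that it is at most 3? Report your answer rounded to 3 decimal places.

0.019

Conditional on each class, P(X ≤ 3): A: 0.0227769; B: 0; C: 0.0244336.
By total probability, P(X ≤ 3) = 0.33·0.0227769 + 0.2·0 + 0.47·0.0244336 = 0.0190002.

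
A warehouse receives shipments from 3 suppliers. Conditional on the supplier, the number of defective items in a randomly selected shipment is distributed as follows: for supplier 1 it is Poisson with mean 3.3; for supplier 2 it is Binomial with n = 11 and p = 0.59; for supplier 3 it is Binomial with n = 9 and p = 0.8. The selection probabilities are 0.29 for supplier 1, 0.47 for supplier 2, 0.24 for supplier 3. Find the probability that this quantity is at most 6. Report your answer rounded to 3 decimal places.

Conditional on each supplier, P(X ≤ 6): 1: 0.949034; 2: 0.494797; 3: 0.261802.
By total probability, P(X ≤ 6) = 0.29·0.949034 + 0.47·0.494797 + 0.24·0.261802 = 0.570607.

0.571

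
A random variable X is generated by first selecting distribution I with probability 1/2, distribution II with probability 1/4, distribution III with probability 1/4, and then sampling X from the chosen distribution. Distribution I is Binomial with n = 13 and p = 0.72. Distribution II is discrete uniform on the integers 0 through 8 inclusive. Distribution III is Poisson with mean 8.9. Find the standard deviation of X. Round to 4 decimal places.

Per component, I: μ=9.36, E[X²]=90.2304; II: μ=4, E[X²]=22.6667; III: μ=8.9, E[X²]=88.11.
E[X] = 0.5·9.36 + 0.25·4 + 0.25·8.9 = 7.905.
E[X²] = 0.5·90.2304 + 0.25·22.6667 + 0.25·88.11 = 72.8094.
Var(X) = E[X²] − (E[X])² = 72.8094 − 62.489 = 10.3203.
SD(X) = √10.3203 = 3.21253.

3.2125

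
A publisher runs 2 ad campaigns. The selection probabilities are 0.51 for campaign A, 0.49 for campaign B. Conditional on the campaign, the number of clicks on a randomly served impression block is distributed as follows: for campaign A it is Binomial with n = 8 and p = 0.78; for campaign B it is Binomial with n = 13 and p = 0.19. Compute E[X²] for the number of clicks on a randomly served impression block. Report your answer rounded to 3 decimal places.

24.528

For each component E[X²] = Var + (mean)², giving A: 40.3104; B: 8.1016.
Overall E[X²] = 0.51·40.3104 + 0.49·8.1016 = 24.5281.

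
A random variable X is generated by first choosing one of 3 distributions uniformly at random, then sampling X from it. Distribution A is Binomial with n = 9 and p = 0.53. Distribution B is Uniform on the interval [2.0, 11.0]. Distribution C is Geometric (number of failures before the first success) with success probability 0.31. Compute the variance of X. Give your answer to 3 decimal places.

Per component, A: μ=4.77, E[X²]=24.9948; B: μ=6.5, E[X²]=49; C: μ=2.22581, E[X²]=12.1342.
E[X] = 0.333333·4.77 + 0.333333·6.5 + 0.333333·2.22581 = 4.4986.
E[X²] = 0.333333·24.9948 + 0.333333·49 + 0.333333·12.1342 = 28.7097.
Var(X) = E[X²] − (E[X])² = 28.7097 − 20.2374 = 8.47226.

8.472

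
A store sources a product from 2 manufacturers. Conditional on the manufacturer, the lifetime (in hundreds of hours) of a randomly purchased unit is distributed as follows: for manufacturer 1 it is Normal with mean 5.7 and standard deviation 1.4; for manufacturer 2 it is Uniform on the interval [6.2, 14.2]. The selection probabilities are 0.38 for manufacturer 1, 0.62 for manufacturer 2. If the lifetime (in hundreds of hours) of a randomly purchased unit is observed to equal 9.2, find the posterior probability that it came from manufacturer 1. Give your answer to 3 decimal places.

Likelihoods f(9.2 | ·): 1: 0.0125202; 2: 0.125.
Posterior ∝ prior × likelihood. Numerator for 1: 0.38·0.0125202 = 0.00475768.
Normalizing constant: 0.38·0.0125202 + 0.62·0.125 = 0.0822577.
P(1 | observation) = 0.00475768 / 0.0822577 = 0.0578388.

0.058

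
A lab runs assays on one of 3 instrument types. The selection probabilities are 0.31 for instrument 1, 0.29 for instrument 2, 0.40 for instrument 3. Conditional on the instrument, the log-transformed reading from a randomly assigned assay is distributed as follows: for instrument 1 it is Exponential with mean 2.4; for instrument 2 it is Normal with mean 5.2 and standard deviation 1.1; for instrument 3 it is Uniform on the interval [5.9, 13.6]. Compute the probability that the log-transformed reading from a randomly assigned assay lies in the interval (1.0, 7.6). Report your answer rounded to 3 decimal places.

0.565

Conditional on each instrument, P(1.0 < X < 7.6): 1: 0.617097; 2: 0.985371; 3: 0.220779.
By total probability, P(1.0 < X < 7.6) = 0.31·0.617097 + 0.29·0.985371 + 0.4·0.220779 = 0.565369.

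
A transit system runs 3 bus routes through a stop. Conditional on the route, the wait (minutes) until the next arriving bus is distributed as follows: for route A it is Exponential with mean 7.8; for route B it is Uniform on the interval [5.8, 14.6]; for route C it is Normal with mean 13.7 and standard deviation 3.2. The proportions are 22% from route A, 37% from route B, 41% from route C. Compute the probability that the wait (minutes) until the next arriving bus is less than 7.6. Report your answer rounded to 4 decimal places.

Conditional on each route, P(X < 7.6): A: 0.622566; B: 0.204545; C: 0.0283089.
By total probability, P(X < 7.6) = 0.22·0.622566 + 0.37·0.204545 + 0.41·0.0283089 = 0.224253.

0.2243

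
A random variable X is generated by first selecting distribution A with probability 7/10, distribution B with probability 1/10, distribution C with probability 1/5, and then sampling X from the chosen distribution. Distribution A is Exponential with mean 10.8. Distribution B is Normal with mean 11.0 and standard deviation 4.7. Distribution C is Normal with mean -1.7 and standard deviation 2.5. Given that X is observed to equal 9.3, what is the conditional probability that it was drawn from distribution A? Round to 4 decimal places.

0.7750

Likelihoods f(9.3 | ·): A: 0.0391382; B: 0.0795066; C: 9.97699e-06.
Posterior ∝ prior × likelihood. Numerator for A: 0.7·0.0391382 = 0.0273967.
Normalizing constant: 0.7·0.0391382 + 0.1·0.0795066 + 0.2·9.97699e-06 = 0.0353494.
P(A | observation) = 0.0273967 / 0.0353494 = 0.775027.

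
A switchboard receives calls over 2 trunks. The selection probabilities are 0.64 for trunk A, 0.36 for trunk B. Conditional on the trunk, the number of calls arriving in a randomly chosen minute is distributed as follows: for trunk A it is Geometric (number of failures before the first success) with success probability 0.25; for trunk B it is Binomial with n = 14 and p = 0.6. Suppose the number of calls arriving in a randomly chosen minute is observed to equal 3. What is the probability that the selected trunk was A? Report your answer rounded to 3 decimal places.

Likelihoods P(X=3 | ·): A: 0.105469; B: 0.00329773.
Posterior ∝ prior × likelihood. Numerator for A: 0.64·0.105469 = 0.0675.
Normalizing constant: 0.64·0.105469 + 0.36·0.00329773 = 0.0686872.
P(A | observation) = 0.0675 / 0.0686872 = 0.982716.

0.983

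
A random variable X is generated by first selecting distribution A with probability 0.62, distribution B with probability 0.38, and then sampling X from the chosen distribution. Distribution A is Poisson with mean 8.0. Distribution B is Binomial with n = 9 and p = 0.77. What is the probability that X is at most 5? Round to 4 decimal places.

0.1681

Conditional on each component, P(X ≤ 5): A: 0.191236; B: 0.130409.
By total probability, P(X ≤ 5) = 0.62·0.191236 + 0.38·0.130409 = 0.168122.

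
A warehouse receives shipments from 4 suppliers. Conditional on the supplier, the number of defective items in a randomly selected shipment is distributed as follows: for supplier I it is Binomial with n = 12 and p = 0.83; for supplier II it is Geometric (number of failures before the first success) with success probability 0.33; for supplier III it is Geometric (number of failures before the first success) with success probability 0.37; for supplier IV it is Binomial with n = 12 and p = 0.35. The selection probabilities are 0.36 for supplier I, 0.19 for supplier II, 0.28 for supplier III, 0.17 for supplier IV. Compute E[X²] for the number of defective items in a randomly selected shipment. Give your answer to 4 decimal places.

43.8375

For each component E[X²] = Var + (mean)², giving I: 100.895; II: 10.2746; III: 7.5011; IV: 20.37.
Overall E[X²] = 0.36·100.895 + 0.19·10.2746 + 0.28·7.5011 + 0.17·20.37 = 43.8375.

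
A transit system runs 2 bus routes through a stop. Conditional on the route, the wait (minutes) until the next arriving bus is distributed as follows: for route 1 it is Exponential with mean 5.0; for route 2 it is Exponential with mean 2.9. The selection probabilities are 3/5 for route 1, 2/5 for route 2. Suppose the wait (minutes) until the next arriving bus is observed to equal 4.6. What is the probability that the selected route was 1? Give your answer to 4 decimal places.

0.6288

Likelihoods f(4.6 | ·): 1: 0.0797038; 2: 0.0705864.
Posterior ∝ prior × likelihood. Numerator for 1: 0.6·0.0797038 = 0.0478223.
Normalizing constant: 0.6·0.0797038 + 0.4·0.0705864 = 0.0760568.
P(1 | observation) = 0.0478223 / 0.0760568 = 0.62877.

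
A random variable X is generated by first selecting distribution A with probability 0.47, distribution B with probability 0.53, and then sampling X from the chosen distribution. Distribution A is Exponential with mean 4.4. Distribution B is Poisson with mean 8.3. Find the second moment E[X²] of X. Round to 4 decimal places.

59.1091

For each component E[X²] = Var + (mean)², giving A: 38.72; B: 77.19.
Overall E[X²] = 0.47·38.72 + 0.53·77.19 = 59.1091.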